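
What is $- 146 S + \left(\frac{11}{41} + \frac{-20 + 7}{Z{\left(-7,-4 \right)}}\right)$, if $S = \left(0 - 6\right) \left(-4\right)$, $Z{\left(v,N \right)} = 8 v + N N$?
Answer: $- \frac{5745587}{1640} \approx -3503.4$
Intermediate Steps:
$Z{\left(v,N \right)} = N^{2} + 8 v$ ($Z{\left(v,N \right)} = 8 v + N^{2} = N^{2} + 8 v$)
$S = 24$ ($S = \left(-6\right) \left(-4\right) = 24$)
$- 146 S + \left(\frac{11}{41} + \frac{-20 + 7}{Z{\left(-7,-4 \right)}}\right) = \left(-146\right) 24 + \left(\frac{11}{41} + \frac{-20 + 7}{\left(-4\right)^{2} + 8 \left(-7\right)}\right) = -3504 - \left(- \frac{11}{41} + \frac{13}{16 - 56}\right) = -3504 - \left(- \frac{11}{41} + \frac{13}{-40}\right) = -3504 + \left(\frac{11}{41} - - \frac{13}{40}\right) = -3504 + \left(\frac{11}{41} + \frac{13}{40}\right) = -3504 + \frac{973}{1640} = - \frac{5745587}{1640}$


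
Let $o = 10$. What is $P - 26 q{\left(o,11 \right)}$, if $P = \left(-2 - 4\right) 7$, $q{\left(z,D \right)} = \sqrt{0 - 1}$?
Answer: $-42 - 26 i \approx -42.0 - 26.0 i$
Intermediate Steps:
$q{\left(z,D \right)} = i$ ($q{\left(z,D \right)} = \sqrt{-1} = i$)
$P = -42$ ($P = \left(-6\right) 7 = -42$)
$P - 26 q{\left(o,11 \right)} = -42 - 26 i$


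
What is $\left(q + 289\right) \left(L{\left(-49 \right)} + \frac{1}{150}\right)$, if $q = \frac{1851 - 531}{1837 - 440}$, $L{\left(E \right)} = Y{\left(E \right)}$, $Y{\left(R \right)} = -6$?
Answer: $- \frac{33103877}{19050} \approx -1737.7$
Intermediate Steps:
$L{\left(E \right)} = -6$
$q = \frac{120}{127}$ ($q = \frac{1320}{1397} = 1320 \cdot \frac{1}{1397} = \frac{120}{127} \approx 0.94488$)
$\left(q + 289\right) \left(L{\left(-49 \right)} + \frac{1}{150}\right) = \left(\frac{120}{127} + 289\right) \left(-6 + \frac{1}{150}\right) = \frac{36823 \left(-6 + \frac{1}{150}\right)}{127} = \frac{36823}{127} \left(- \frac{899}{150}\right) = - \frac{33103877}{19050}$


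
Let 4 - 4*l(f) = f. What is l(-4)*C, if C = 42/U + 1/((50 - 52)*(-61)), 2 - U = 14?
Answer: -426/61 ≈ -6.9836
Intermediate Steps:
U = -12 (U = 2 - 1*14 = 2 - 14 = -12)
l(f) = 1 - f/4
C = -213/61 (C = 42/(-12) + 1/((50 - 52)*(-61)) = 42*(-1/12) - 1/61/(-2) = -7/2 - ½*(-1/61) = -7/2 + 1/122 = -213/61 ≈ -3.4918)
l(-4)*C = (1 - ¼*(-4))*(-213/61) = (1 + 1)*(-213/61) = 2*(-213/61) = -426/61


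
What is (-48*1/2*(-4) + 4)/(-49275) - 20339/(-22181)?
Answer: 39999445/43718751 ≈ 0.91493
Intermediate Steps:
(-48*1/2*(-4) + 4)/(-49275) - 20339/(-22181) = (-48*1*(½)*(-4) + 4)*(-1/49275) - 20339*(-1/22181) = (-24*(-4) + 4)*(-1/49275) + 20339/22181 = (-48*(-2) + 4)*(-1/49275) + 20339/22181 = (96 + 4)*(-1/49275) + 20339/22181 = 100*(-1/49275) + 20339/22181 = -4/1971 + 20339/22181 = 39999445/43718751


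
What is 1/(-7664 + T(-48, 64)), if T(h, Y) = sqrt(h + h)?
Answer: -479/3671062 - I*sqrt(6)/14684248 ≈ -0.00013048 - 1.6681e-7*I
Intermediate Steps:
T(h, Y) = sqrt(2)*sqrt(h) (T(h, Y) = sqrt(2*h) = sqrt(2)*sqrt(h))
1/(-7664 + T(-48, 64)) = 1/(-7664 + sqrt(2)*sqrt(-48)) = 1/(-7664 + sqrt(2)*(4*I*sqrt(3))) = 1/(-7664 + 4*I*sqrt(6))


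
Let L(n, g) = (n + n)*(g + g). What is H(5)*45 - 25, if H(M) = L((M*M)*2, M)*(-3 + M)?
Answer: 89975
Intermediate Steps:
L(n, g) = 4*g*n (L(n, g) = (2*n)*(2*g) = 4*g*n)
H(M) = 8*M**3*(-3 + M) (H(M) = (4*M*((M*M)*2))*(-3 + M) = (4*M*(M**2*2))*(-3 + M) = (4*M*(2*M**2))*(-3 + M) = (8*M**3)*(-3 + M) = 8*M**3*(-3 + M))
H(5)*45 - 25 = (8*5**3*(-3 + 5))*45 - 25 = (8*125*2)*45 - 25 = 2000*45 - 25 = 90000 - 25 = 89975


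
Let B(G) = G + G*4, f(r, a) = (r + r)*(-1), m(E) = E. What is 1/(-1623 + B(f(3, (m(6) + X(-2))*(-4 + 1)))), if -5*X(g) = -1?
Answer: -1/1653 ≈ -0.00060496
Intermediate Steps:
X(g) = ⅕ (X(g) = -⅕*(-1) = ⅕)
f(r, a) = -2*r (f(r, a) = (2*r)*(-1) = -2*r)
B(G) = 5*G (B(G) = G + 4*G = 5*G)
1/(-1623 + B(f(3, (m(6) + X(-2))*(-4 + 1)))) = 1/(-1623 + 5*(-2*3)) = 1/(-1623 + 5*(-6)) = 1/(-1623 - 30) = 1/(-1653) = -1/1653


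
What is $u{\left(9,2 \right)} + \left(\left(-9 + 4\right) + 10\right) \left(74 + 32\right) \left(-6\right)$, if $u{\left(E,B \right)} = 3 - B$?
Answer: $-3179$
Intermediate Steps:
$u{\left(9,2 \right)} + \left(\left(-9 + 4\right) + 10\right) \left(74 + 32\right) \left(-6\right) = \left(3 - 2\right) + \left(\left(-9 + 4\right) + 10\right) \left(74 + 32\right) \left(-6\right) = \left(3 - 2\right) + \left(-5 + 10\right) 106 \left(-6\right) = 1 + 5 \cdot 106 \left(-6\right) = 1 + 530 \left(-6\right) = 1 - 3180 = -3179$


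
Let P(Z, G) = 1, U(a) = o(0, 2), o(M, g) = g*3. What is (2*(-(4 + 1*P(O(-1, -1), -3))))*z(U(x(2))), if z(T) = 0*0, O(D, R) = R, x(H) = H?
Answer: 0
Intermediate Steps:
o(M, g) = 3*g
U(a) = 6 (U(a) = 3*2 = 6)
z(T) = 0
(2*(-(4 + 1*P(O(-1, -1), -3))))*z(U(x(2))) = (2*(-(4 + 1*1)))*0 = (2*(-(4 + 1)))*0 = (2*(-1*5))*0 = (2*(-5))*0 = -10*0 = 0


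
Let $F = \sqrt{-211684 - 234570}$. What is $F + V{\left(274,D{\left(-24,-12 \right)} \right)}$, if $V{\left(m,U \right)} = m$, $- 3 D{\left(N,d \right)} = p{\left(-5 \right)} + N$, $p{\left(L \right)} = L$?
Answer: $274 + i \sqrt{446254} \approx 274.0 + 668.02 i$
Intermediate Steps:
$D{\left(N,d \right)} = \frac{5}{3} - \frac{N}{3}$ ($D{\left(N,d \right)} = - \frac{-5 + N}{3} = \frac{5}{3} - \frac{N}{3}$)
$F = i \sqrt{446254}$ ($F = \sqrt{-446254} = i \sqrt{446254} \approx 668.02 i$)
$F + V{\left(274,D{\left(-24,-12 \right)} \right)} = i \sqrt{446254} + 274 = 274 + i \sqrt{446254}$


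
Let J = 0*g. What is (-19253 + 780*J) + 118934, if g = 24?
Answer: 99681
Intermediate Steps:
J = 0 (J = 0*24 = 0)
(-19253 + 780*J) + 118934 = (-19253 + 780*0) + 118934 = (-19253 + 0) + 118934 = -19253 + 118934 = 99681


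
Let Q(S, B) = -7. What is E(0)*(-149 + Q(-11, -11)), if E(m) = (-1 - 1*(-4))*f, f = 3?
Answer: -1404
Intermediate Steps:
E(m) = 9 (E(m) = (-1 - 1*(-4))*3 = (-1 + 4)*3 = 3*3 = 9)
E(0)*(-149 + Q(-11, -11)) = 9*(-149 - 7) = 9*(-156) = -1404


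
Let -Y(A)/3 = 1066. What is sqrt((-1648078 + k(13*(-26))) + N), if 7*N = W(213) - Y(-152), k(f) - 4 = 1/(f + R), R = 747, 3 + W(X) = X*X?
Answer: I*sqrt(13452015011477)/2863 ≈ 1281.1*I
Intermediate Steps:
W(X) = -3 + X**2 (W(X) = -3 + X*X = -3 + X**2)
Y(A) = -3198 (Y(A) = -3*1066 = -3198)
k(f) = 4 + 1/(747 + f) (k(f) = 4 + 1/(f + 747) = 4 + 1/(747 + f))
N = 48564/7 (N = ((-3 + 213**2) - 1*(-3198))/7 = ((-3 + 45369) + 3198)/7 = (45366 + 3198)/7 = (1/7)*48564 = 48564/7 ≈ 6937.7)
sqrt((-1648078 + k(13*(-26))) + N) = sqrt((-1648078 + (2989 + 4*(13*(-26)))/(747 + 13*(-26))) + 48564/7) = sqrt((-1648078 + (2989 + 4*(-338))/(747 - 338)) + 48564/7) = sqrt((-1648078 + (2989 - 1352)/409) + 48564/7) = sqrt((-1648078 + (1/409)*1637) + 48564/7) = sqrt((-1648078 + 1637/409) + 48564/7) = sqrt(-674062265/409 + 48564/7) = sqrt(-4698573179/2863) = I*sqrt(13452015011477)/2863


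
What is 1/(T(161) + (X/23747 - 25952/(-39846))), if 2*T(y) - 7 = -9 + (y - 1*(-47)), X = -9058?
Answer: 473111481/48858161081 ≈ 0.0096834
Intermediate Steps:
T(y) = 45/2 + y/2 (T(y) = 7/2 + (-9 + (y - 1*(-47)))/2 = 7/2 + (-9 + (y + 47))/2 = 7/2 + (-9 + (47 + y))/2 = 7/2 + (38 + y)/2 = 7/2 + (19 + y/2) = 45/2 + y/2)
1/(T(161) + (X/23747 - 25952/(-39846))) = 1/((45/2 + (½)*161) + (-9058/23747 - 25952/(-39846))) = 1/((45/2 + 161/2) + (-9058*1/23747 - 25952*(-1/39846))) = 1/(103 + (-9058/23747 + 12976/19923)) = 1/(103 + 127678538/473111481) = 1/(48858161081/473111481) = 473111481/48858161081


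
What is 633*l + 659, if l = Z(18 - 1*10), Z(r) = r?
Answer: 5723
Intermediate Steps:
l = 8 (l = 18 - 1*10 = 18 - 10 = 8)
633*l + 659 = 633*8 + 659 = 5064 + 659 = 5723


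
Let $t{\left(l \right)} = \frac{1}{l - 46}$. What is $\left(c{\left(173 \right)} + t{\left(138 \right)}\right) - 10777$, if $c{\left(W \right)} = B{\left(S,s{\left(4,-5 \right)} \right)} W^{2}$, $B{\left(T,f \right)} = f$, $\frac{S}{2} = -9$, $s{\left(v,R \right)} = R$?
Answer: $- \frac{14758823}{92} \approx -1.6042 \cdot 10^{5}$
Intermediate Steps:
$t{\left(l \right)} = \frac{1}{-46 + l}$
$S = -18$ ($S = 2 \left(-9\right) = -18$)
$c{\left(W \right)} = - 5 W^{2}$
$\left(c{\left(173 \right)} + t{\left(138 \right)}\right) - 10777 = \left(- 5 \cdot 173^{2} + \frac{1}{-46 + 138}\right) - 10777 = \left(\left(-5\right) 29929 + \frac{1}{92}\right) - 10777 = \left(-149645 + \frac{1}{92}\right) - 10777 = - \frac{13767339}{92} - 10777 = - \frac{14758823}{92}$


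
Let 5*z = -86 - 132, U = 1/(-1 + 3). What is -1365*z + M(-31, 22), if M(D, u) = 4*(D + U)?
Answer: 59392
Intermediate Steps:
U = 1/2 ≈ 0.50000
z = -218/5 (z = (-86 - 132)/5 = (1/5)*(-218) = -218/5 ≈ -43.600)
M(D, u) = 2 + 4*D (M(D, u) = 4*(D + 1/2) = 4*(1/2 + D) = 2 + 4*D)
-1365*z + M(-31, 22) = -1365*(-218/5) + (2 + 4*(-31)) = 59514 + (2 - 124) = 59514 - 122 = 59392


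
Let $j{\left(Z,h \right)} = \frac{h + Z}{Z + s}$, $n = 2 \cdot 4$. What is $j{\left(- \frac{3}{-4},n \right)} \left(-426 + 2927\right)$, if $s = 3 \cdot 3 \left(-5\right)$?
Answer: $- \frac{87535}{177} \approx -494.55$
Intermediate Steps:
$n = 8$
$s = -45$ ($s = 9 \left(-5\right) = -45$)
$j{\left(Z,h \right)} = \frac{Z + h}{-45 + Z}$ ($j{\left(Z,h \right)} = \frac{h + Z}{Z - 45} = \frac{Z + h}{-45 + Z}$)
$j{\left(- \frac{3}{-4},n \right)} \left(-426 + 2927\right) = \frac{- \frac{3}{-4} + 8}{-45 - \frac{3}{-4}} \left(-426 + 2927\right) = \frac{\left(-3\right) \left(- \frac{1}{4}\right) + 8}{-45 - - \frac{3}{4}} \cdot 2501 = \frac{\frac{3}{4} + 8}{-45 + \frac{3}{4}} \cdot 2501 = \frac{1}{- \frac{177}{4}} \cdot \frac{35}{4} \cdot 2501 = \left(- \frac{4}{177}\right) \frac{35}{4} \cdot 2501 = \left(- \frac{35}{177}\right) 2501 = - \frac{87535}{177}$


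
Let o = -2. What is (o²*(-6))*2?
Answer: -48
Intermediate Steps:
(o²*(-6))*2 = ((-2)²*(-6))*2 = (4*(-6))*2 = -24*2 = -48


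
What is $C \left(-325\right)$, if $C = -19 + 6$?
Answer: $4225$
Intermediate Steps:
$C = -13$
$C \left(-325\right) = \left(-13\right) \left(-325\right) = 4225$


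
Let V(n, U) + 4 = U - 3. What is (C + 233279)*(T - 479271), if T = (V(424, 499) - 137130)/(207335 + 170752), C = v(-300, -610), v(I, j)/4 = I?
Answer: -14018056739101995/126029 ≈ -1.1123e+11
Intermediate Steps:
v(I, j) = 4*I
C = -1200 (C = 4*(-300) = -1200)
V(n, U) = -7 + U (V(n, U) = -4 + (U - 3) = -4 + (-3 + U) = -7 + U)
T = -45546/126029 (T = ((-7 + 499) - 137130)/(207335 + 170752) = (492 - 137130)/378087 = -136638*1/378087 = -45546/126029 ≈ -0.36139)
(C + 233279)*(T - 479271) = (-1200 + 233279)*(-45546/126029 - 479271) = 232079*(-60402090405/126029) = -14018056739101995/126029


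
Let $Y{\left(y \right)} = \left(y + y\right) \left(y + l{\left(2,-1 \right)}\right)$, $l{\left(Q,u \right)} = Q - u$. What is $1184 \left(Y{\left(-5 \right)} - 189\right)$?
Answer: $-200096$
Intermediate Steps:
$Y{\left(y \right)} = 2 y \left(3 + y\right)$ ($Y{\left(y \right)} = \left(y + y\right) \left(y + \left(2 - -1\right)\right) = 2 y \left(y + \left(2 + 1\right)\right) = 2 y \left(y + 3\right) = 2 y \left(3 + y\right)$)
$1184 \left(Y{\left(-5 \right)} - 189\right) = 1184 \left(2 \left(-5\right) \left(3 - 5\right) - 189\right) = 1184 \left(2 \left(-5\right) \left(-2\right) - 189\right) = 1184 \left(20 - 189\right) = 1184 \left(-169\right) = -200096$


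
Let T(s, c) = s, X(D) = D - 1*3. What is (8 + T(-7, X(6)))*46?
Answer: 46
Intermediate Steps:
X(D) = -3 + D (X(D) = D - 3 = -3 + D)
(8 + T(-7, X(6)))*46 = (8 - 7)*46 = 1*46 = 46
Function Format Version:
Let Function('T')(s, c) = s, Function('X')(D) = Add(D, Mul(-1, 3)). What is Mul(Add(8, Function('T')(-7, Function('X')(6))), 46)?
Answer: 46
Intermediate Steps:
Function('X')(D) = Add(-3, D) (Function('X')(D) = Add(D, -3) = Add(-3, D))
Mul(Add(8, Function('T')(-7, Function('X')(6))), 46) = Mul(Add(8, -7), 46) = Mul(1, 46) = 46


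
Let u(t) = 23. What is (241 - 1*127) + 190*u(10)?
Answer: 4484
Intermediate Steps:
(241 - 1*127) + 190*u(10) = (241 - 1*127) + 190*23 = (241 - 127) + 4370 = 114 + 4370 = 4484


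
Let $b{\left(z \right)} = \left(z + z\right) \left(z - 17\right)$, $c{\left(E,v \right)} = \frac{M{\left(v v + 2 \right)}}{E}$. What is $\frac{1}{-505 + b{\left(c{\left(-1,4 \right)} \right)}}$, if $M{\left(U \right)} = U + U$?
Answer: $\frac{1}{3311} \approx 0.00030202$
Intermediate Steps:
$M{\left(U \right)} = 2 U$
$c{\left(E,v \right)} = \frac{4 + 2 v^{2}}{E}$ ($c{\left(E,v \right)} = \frac{2 \left(v v + 2\right)}{E} = \frac{2 \left(v^{2} + 2\right)}{E} = \frac{2 \left(2 + v^{2}\right)}{E} = \frac{4 + 2 v^{2}}{E}$)
$b{\left(z \right)} = 2 z \left(-17 + z\right)$
$\frac{1}{-505 + b{\left(c{\left(-1,4 \right)} \right)}} = \frac{1}{-505 + 2 \frac{2 \left(2 + 4^{2}\right)}{-1} \left(-17 + \frac{2 \left(2 + 4^{2}\right)}{-1}\right)} = \frac{1}{-505 + 2 \cdot 2 \left(-1\right) \left(2 + 16\right) \left(-17 + 2 \left(-1\right) \left(2 + 16\right)\right)} = \frac{1}{-505 + 2 \cdot 2 \left(-1\right) 18 \left(-17 + 2 \left(-1\right) 18\right)} = \frac{1}{-505 + 2 \left(-36\right) \left(-17 - 36\right)} = \frac{1}{-505 + 2 \left(-36\right) \left(-53\right)} = \frac{1}{-505 + 3816} = \frac{1}{3311}$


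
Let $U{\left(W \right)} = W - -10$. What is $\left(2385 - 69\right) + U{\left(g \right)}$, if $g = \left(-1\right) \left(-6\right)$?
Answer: $2332$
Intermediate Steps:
$g = 6$
$U{\left(W \right)} = 10 + W$ ($U{\left(W \right)} = W + 10 = 10 + W$)
$\left(2385 - 69\right) + U{\left(g \right)} = \left(2385 - 69\right) + \left(10 + 6\right) = \left(2385 + \left(-1562 + 1493\right)\right) + 16 = \left(2385 - 69\right) + 16 = 2316 + 16 = 2332$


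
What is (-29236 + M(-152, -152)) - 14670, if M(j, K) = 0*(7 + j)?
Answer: -43906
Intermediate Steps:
M(j, K) = 0
(-29236 + M(-152, -152)) - 14670 = (-29236 + 0) - 14670 = -29236 - 14670 = -43906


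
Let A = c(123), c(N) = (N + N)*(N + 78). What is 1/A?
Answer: 1/49446 ≈ 2.0224e-5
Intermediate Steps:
c(N) = 2*N*(78 + N) (c(N) = (2*N)*(78 + N) = 2*N*(78 + N))
A = 49446 (A = 2*123*(78 + 123) = 2*123*201 = 49446)
1/A = 1/49446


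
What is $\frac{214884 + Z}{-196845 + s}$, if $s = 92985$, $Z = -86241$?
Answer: $- \frac{42881}{34620} \approx -1.2386$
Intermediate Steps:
$\frac{214884 + Z}{-196845 + s} = \frac{214884 - 86241}{-196845 + 92985} = \frac{128643}{-103860} = 128643 \left(- \frac{1}{103860}\right) = - \frac{42881}{34620}$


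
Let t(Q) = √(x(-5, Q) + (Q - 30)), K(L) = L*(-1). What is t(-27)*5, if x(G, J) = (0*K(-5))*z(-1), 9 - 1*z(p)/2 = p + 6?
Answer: 5*I*√57 ≈ 37.749*I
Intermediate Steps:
z(p) = 6 - 2*p (z(p) = 18 - 2*(p + 6) = 18 - 2*(6 + p) = 18 + (-12 - 2*p) = 6 - 2*p)
K(L) = -L
x(G, J) = 0 (x(G, J) = (0*(-1*(-5)))*(6 - 2*(-1)) = (0*5)*(6 + 2) = 0*8 = 0)
t(Q) = √(-30 + Q) (t(Q) = √(0 + (Q - 30)) = √(0 + (-30 + Q)) = √(-30 + Q))
t(-27)*5 = √(-30 - 27)*5 = √(-57)*5 = (I*√57)*5 = 5*I*√57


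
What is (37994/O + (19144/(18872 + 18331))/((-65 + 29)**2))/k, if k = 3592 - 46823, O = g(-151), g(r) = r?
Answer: 228985145341/39342794608566 ≈ 0.0058203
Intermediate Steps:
O = -151
k = -43231
(37994/O + (19144/(18872 + 18331))/((-65 + 29)**2))/k = (37994/(-151) + (19144/(18872 + 18331))/((-65 + 29)**2))/(-43231) = (37994*(-1/151) + (19144/37203)/((-36)**2))*(-1/43231) = (-37994/151 + (19144*(1/37203))/1296)*(-1/43231) = (-37994/151 + (19144/37203)*(1/1296))*(-1/43231) = (-37994/151 + 2393/6026886)*(-1/43231) = -228985145341/910059786*(-1/43231) = 228985145341/39342794608566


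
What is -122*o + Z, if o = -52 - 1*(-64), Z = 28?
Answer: -1436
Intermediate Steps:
o = 12 (o = -52 + 64 = 12)
-122*o + Z = -122*12 + 28 = -1464 + 28 = -1436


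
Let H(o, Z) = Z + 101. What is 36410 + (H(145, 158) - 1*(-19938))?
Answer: 56607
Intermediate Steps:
H(o, Z) = 101 + Z
36410 + (H(145, 158) - 1*(-19938)) = 36410 + ((101 + 158) - 1*(-19938)) = 36410 + (259 + 19938) = 36410 + 20197 = 56607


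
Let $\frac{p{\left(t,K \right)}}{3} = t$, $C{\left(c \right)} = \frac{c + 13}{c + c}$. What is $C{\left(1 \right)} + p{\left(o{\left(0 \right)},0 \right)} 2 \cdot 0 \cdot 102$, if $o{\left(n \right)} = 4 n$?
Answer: $7$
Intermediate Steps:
$C{\left(c \right)} = \frac{13 + c}{2 c}$
$p{\left(t,K \right)} = 3 t$
$C{\left(1 \right)} + p{\left(o{\left(0 \right)},0 \right)} 2 \cdot 0 \cdot 102 = \frac{13 + 1}{2 \cdot 1} + 3 \cdot 4 \cdot 0 \cdot 2 \cdot 0 \cdot 102 = \frac{1}{2} \cdot 1 \cdot 14 + 3 \cdot 0 \cdot 2 \cdot 0 \cdot 102 = 7 + 0 \cdot 2 \cdot 0 \cdot 102 = 7 + 0 \cdot 0 \cdot 102 = 7 + 0 \cdot 102 = 7 + 0 = 7$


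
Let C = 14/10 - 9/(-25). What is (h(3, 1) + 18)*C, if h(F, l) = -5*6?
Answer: -528/25 ≈ -21.120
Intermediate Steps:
h(F, l) = -30
C = 44/25 (C = 14*(⅒) - 9*(-1/25) = 7/5 + 9/25 = 44/25 ≈ 1.7600)
(h(3, 1) + 18)*C = (-30 + 18)*(44/25) = -12*44/25 = -528/25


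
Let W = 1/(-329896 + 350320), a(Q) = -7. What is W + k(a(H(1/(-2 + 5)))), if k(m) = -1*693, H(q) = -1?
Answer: -14153831/20424 ≈ -693.00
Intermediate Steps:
W = 1/20424 ≈ 4.8962e-5
k(m) = -693
W + k(a(H(1/(-2 + 5)))) = 1/20424 - 693 = -14153831/20424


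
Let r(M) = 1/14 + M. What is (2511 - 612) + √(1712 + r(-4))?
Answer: 1899 + 3*√37198/14 ≈ 1940.3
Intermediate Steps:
r(M) = 1/14 + M
(2511 - 612) + √(1712 + r(-4)) = (2511 - 612) + √(1712 + (1/14 - 4)) = 1899 + √(1712 - 55/14) = 1899 + √(23913/14) = 1899 + 3*√37198/14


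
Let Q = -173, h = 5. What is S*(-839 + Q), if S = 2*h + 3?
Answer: -13156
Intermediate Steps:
S = 13 (S = 2*5 + 3 = 10 + 3 = 13)
S*(-839 + Q) = 13*(-839 - 173) = 13*(-1012) = -13156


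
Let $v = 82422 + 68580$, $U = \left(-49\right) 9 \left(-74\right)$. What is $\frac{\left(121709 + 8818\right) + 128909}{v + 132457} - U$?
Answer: $- \frac{9250141570}{283459} \approx -32633.0$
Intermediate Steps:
$U = 32634$ ($U = \left(-441\right) \left(-74\right) = 32634$)
$v = 151002$
$\frac{\left(121709 + 8818\right) + 128909}{v + 132457} - U = \frac{\left(121709 + 8818\right) + 128909}{151002 + 132457} - 32634 = \frac{130527 + 128909}{283459} - 32634 = 259436 \cdot \frac{1}{283459} - 32634 = \frac{259436}{283459} - 32634 = - \frac{9250141570}{283459}$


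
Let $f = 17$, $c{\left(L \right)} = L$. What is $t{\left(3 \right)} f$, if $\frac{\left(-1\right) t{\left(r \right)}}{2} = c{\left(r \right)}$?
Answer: $-102$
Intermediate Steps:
$t{\left(r \right)} = - 2 r$
$t{\left(3 \right)} f = \left(-2\right) 3 \cdot 17 = \left(-6\right) 17 = -102$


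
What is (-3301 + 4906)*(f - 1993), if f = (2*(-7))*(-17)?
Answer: -2816775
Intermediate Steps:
f = 238 (f = -14*(-17) = 238)
(-3301 + 4906)*(f - 1993) = (-3301 + 4906)*(238 - 1993) = 1605*(-1755) = -2816775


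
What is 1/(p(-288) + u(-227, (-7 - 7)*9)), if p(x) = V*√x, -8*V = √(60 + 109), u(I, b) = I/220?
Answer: -49940/36859729 + 943800*I*√2/36859729 ≈ -0.0013549 + 0.036211*I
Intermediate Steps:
u(I, b) = I/220 (u(I, b) = I*(1/220) = I/220)
V = -13/8 (V = -√(60 + 109)/8 = -√169/8 = -⅛*13 = -13/8 ≈ -1.6250)
p(x) = -13*√x/8
1/(p(-288) + u(-227, (-7 - 7)*9)) = 1/(-39*I*√2/2 + (1/220)*(-227)) = 1/(-39*I*√2/2 - 227/220) = 1/(-227/220 - 39*I*√2/2)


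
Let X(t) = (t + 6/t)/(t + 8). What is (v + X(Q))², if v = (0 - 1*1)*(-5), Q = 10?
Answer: 253009/8100 ≈ 31.236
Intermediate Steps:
X(t) = (t + 6/t)/(8 + t)
v = 5 (v = (0 - 1)*(-5) = -1*(-5) = 5)
(v + X(Q))² = (5 + (6 + 10²)/(10*(8 + 10)))² = (5 + (⅒)*(6 + 100)/18)² = (5 + (⅒)*(1/18)*106)² = (5 + 53/90)² = (503/90)² = 253009/8100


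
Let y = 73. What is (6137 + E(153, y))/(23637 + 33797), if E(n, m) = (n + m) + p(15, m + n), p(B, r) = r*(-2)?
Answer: 5911/57434 ≈ 0.10292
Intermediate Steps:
p(B, r) = -2*r
E(n, m) = -m - n (E(n, m) = (n + m) - 2*(m + n) = (m + n) + (-2*m - 2*n) = -m - n)
(6137 + E(153, y))/(23637 + 33797) = (6137 + (-1*73 - 1*153))/(23637 + 33797) = (6137 + (-73 - 153))/57434 = (6137 - 226)*(1/57434) = 5911*(1/57434) = 5911/57434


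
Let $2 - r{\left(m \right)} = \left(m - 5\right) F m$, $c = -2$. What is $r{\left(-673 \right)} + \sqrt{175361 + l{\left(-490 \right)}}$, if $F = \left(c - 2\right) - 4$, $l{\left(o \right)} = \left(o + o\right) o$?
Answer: $3650354 + \sqrt{655561} \approx 3.6512 \cdot 10^{6}$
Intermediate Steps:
$l{\left(o \right)} = 2 o^{2}$ ($l{\left(o \right)} = 2 o o = 2 o^{2}$)
$F = -8$ ($F = \left(-2 - 2\right) - 4 = -4 - 4 = -8$)
$r{\left(m \right)} = 2 - m \left(40 - 8 m\right)$ ($r{\left(m \right)} = 2 - \left(m - 5\right) \left(-8\right) m = 2 - \left(-5 + m\right) \left(-8\right) m = 2 - \left(40 - 8 m\right) m = 2 - m \left(40 - 8 m\right)$)
$r{\left(-673 \right)} + \sqrt{175361 + l{\left(-490 \right)}} = \left(2 - -26920 + 8 \left(-673\right)^{2}\right) + \sqrt{175361 + 2 \left(-490\right)^{2}} = \left(2 + 26920 + 8 \cdot 452929\right) + \sqrt{175361 + 2 \cdot 240100} = \left(2 + 26920 + 3623432\right) + \sqrt{175361 + 480200} = 3650354 + \sqrt{655561}$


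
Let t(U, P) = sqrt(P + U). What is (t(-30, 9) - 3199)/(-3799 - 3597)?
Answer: 3199/7396 - I*sqrt(21)/7396 ≈ 0.43253 - 0.0006196*I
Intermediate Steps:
(t(-30, 9) - 3199)/(-3799 - 3597) = (sqrt(9 - 30) - 3199)/(-3799 - 3597) = (sqrt(-21) - 3199)/(-7396) = (I*sqrt(21) - 3199)*(-1/7396) = (-3199 + I*sqrt(21))*(-1/7396) = 3199/7396 - I*sqrt(21)/7396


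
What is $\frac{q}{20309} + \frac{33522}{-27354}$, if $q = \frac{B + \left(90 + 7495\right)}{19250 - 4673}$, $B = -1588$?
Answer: $- \frac{551324041556}{449888643929} \approx -1.2255$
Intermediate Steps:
$q = \frac{1999}{4859}$ ($q = \frac{-1588 + \left(90 + 7495\right)}{19250 - 4673} = \frac{-1588 + 7585}{14577} = 5997 \cdot \frac{1}{14577} = \frac{1999}{4859} \approx 0.4114$)
$\frac{q}{20309} + \frac{33522}{-27354} = \frac{1999}{4859 \cdot 20309} + \frac{33522}{-27354} = \frac{1999}{4859} \cdot \frac{1}{20309} + 33522 \left(- \frac{1}{27354}\right) = \frac{1999}{98681431} - \frac{5587}{4559} = - \frac{551324041556}{449888643929}$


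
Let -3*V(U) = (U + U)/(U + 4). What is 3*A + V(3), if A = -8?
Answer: -170/7 ≈ -24.286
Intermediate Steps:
V(U) = -2*U/(3*(4 + U)) (V(U) = -(U + U)/(3*(U + 4)) = -2*U/(3*(4 + U)))
3*A + V(3) = 3*(-8) - 2*3/(12 + 3*3) = -24 - 2*3/(12 + 9) = -24 - 2*3/21 = -24 - 2*3*1/21 = -24 - 2/7 = -170/7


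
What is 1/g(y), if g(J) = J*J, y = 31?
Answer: 1/961 ≈ 0.0010406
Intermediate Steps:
g(J) = J²
1/g(y) = 1/(31²) = 1/961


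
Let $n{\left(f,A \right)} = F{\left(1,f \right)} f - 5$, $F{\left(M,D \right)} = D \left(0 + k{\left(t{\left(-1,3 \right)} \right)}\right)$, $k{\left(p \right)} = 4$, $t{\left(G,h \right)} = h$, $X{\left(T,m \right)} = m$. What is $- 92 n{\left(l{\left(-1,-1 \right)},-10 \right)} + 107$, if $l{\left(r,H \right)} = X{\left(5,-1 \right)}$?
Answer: $199$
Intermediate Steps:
$l{\left(r,H \right)} = -1$
$F{\left(M,D \right)} = 4 D$ ($F{\left(M,D \right)} = D \left(0 + 4\right) = D 4 = 4 D$)
$n{\left(f,A \right)} = -5 + 4 f^{2}$ ($n{\left(f,A \right)} = 4 f f - 5 = 4 f^{2} - 5 = -5 + 4 f^{2}$)
$- 92 n{\left(l{\left(-1,-1 \right)},-10 \right)} + 107 = - 92 \left(-5 + 4 \left(-1\right)^{2}\right) + 107 = - 92 \left(-5 + 4 \cdot 1\right) + 107 = - 92 \left(-5 + 4\right) + 107 = \left(-92\right) \left(-1\right) + 107 = 92 + 107 = 199$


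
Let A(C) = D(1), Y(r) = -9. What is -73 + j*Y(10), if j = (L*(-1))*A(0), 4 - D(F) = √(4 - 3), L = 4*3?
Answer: 251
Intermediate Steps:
L = 12
D(F) = 3 (D(F) = 4 - √(4 - 3) = 4 - √1 = 4 - 1*1 = 4 - 1 = 3)
A(C) = 3
j = -36 (j = (12*(-1))*3 = -12*3 = -36)
-73 + j*Y(10) = -73 - 36*(-9) = -73 + 324 = 251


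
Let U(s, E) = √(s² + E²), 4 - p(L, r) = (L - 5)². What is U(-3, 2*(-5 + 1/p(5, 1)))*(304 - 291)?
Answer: 13*√397/2 ≈ 129.51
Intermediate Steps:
p(L, r) = 4 - (-5 + L)² (p(L, r) = 4 - (L - 5)² = 4 - (-5 + L)²)
U(s, E) = √(E² + s²)
U(-3, 2*(-5 + 1/p(5, 1)))*(304 - 291) = √((2*(-5 + 1/(4 - (-5 + 5)²)))² + (-3)²)*(304 - 291) = √((2*(-5 + 1/(4 - 1*0²)))² + 9)*13 = √((2*(-5 + 1/(4 - 1*0)))² + 9)*13 = √((2*(-5 + 1/(4 + 0)))² + 9)*13 = √((2*(-5 + 1/4))² + 9)*13 = √((2*(-5 + ¼))² + 9)*13 = √((2*(-19/4))² + 9)*13 = √((-19/2)² + 9)*13 = √(361/4 + 9)*13 = √(397/4)*13 = (√397/2)*13 = 13*√397/2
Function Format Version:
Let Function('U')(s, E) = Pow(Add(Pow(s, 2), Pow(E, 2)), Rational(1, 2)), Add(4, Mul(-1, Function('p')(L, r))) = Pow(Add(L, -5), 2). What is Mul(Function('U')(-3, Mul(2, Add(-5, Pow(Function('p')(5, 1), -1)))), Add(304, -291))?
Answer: Mul(Rational(13, 2), Pow(397, Rational(1, 2))) ≈ 129.51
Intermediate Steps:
Function('p')(L, r) = Add(4, Mul(-1, Pow(Add(-5, L), 2))) (Function('p')(L, r) = Add(4, Mul(-1, Pow(Add(L, -5), 2))) = Add(4, Mul(-1, Pow(Add(-5, L), 2))))
Function('U')(s, E) = Pow(Add(Pow(E, 2), Pow(s, 2)), Rational(1, 2))
Mul(Function('U')(-3, Mul(2, Add(-5, Pow(Function('p')(5, 1), -1)))), Add(304, -291)) = Mul(Pow(Add(Pow(Mul(2, Add(-5, Pow(Add(4, Mul(-1, Pow(Add(-5, 5), 2))), -1))), 2), Pow(-3, 2)), Rational(1, 2)), Add(304, -291)) = Mul(Pow(Add(Pow(Mul(2, Add(-5, Pow(Add(4, Mul(-1, Pow(0, 2))), -1))), 2), 9), Rational(1, 2)), 13) = Mul(Pow(Add(Pow(Mul(2, Add(-5, Pow(Add(4, Mul(-1, 0)), -1))), 2), 9), Rational(1, 2)), 13) = Mul(Pow(Add(Pow(Mul(2, Add(-5, Pow(Add(4, 0), -1))), 2), 9), Rational(1, 2)), 13) = Mul(Pow(Add(Pow(Mul(2, Add(-5, Pow(4, -1))), 2), 9), Rational(1, 2)), 13) = Mul(Pow(Add(Pow(Mul(2, Add(-5, Rational(1, 4))), 2), 9), Rational(1, 2)), 13) = Mul(Pow(Add(Pow(Mul(2, Rational(-19, 4)), 2), 9), Rational(1, 2)), 13) = Mul(Pow(Add(Pow(Rational(-19, 2), 2), 9), Rational(1, 2)), 13) = Mul(Pow(Add(Rational(361, 4), 9), Rational(1, 2)), 13) = Mul(Pow(Rational(397, 4), Rational(1, 2)), 13) = Mul(Mul(Rational(1, 2), Pow(397, Rational(1, 2))), 13) = Mul(Rational(13, 2), Pow(397, Rational(1, 2)))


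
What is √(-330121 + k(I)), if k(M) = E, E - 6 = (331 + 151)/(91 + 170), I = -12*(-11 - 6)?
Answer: I*√2498626457/87 ≈ 574.55*I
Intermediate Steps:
I = 204 (I = -12*(-17) = 204)
E = 2048/261 (E = 6 + (331 + 151)/(91 + 170) = 6 + 482/261 = 2048/261 ≈ 7.8467)
k(M) = 2048/261
√(-330121 + k(I)) = √(-330121 + 2048/261) = √(-86159533/261) = I*√2498626457/87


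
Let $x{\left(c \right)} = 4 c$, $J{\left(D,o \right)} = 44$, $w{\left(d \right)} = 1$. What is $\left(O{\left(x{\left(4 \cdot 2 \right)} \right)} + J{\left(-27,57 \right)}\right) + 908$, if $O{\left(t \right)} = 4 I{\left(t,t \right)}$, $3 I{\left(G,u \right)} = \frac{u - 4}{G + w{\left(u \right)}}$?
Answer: $\frac{94360}{99} \approx 953.13$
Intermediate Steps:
$I{\left(G,u \right)} = \frac{-4 + u}{3 \left(1 + G\right)}$ ($I{\left(G,u \right)} = \frac{\left(u - 4\right) \frac{1}{G + 1}}{3} = \frac{\left(-4 + u\right) \frac{1}{1 + G}}{3} = \frac{\frac{1}{1 + G} \left(-4 + u\right)}{3} = \frac{-4 + u}{3 \left(1 + G\right)}$)
$O{\left(t \right)} = \frac{4 \left(-4 + t\right)}{3 \left(1 + t\right)}$ ($O{\left(t \right)} = 4 \frac{-4 + t}{3 \left(1 + t\right)} = \frac{4 \left(-4 + t\right)}{3 \left(1 + t\right)}$)
$\left(O{\left(x{\left(4 \cdot 2 \right)} \right)} + J{\left(-27,57 \right)}\right) + 908 = \left(\frac{4 \left(-4 + 4 \cdot 4 \cdot 2\right)}{3 \left(1 + 4 \cdot 4 \cdot 2\right)} + 44\right) + 908 = \left(\frac{4 \left(-4 + 4 \cdot 8\right)}{3 \left(1 + 4 \cdot 8\right)} + 44\right) + 908 = \left(\frac{4 \left(-4 + 32\right)}{3 \left(1 + 32\right)} + 44\right) + 908 = \left(\frac{4}{3} \cdot \frac{1}{33} \cdot 28 + 44\right) + 908 = \left(\frac{112}{99} + 44\right) + 908 = \frac{4468}{99} + 908 = \frac{94360}{99}$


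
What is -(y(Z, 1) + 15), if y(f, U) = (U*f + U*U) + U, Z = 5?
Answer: -22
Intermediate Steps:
y(f, U) = U + U**2 + U*f (y(f, U) = (U*f + U**2) + U = (U**2 + U*f) + U = U + U**2 + U*f)
-(y(Z, 1) + 15) = -(1*(1 + 1 + 5) + 15) = -(1*7 + 15) = -(7 + 15) = -1*22 = -22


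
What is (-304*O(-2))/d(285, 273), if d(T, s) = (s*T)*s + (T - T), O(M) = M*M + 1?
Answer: -16/223587 ≈ -7.1560e-5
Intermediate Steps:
O(M) = 1 + M² (O(M) = M² + 1 = 1 + M²)
d(T, s) = T*s² (d(T, s) = (T*s)*s + 0 = T*s² + 0 = T*s²)
(-304*O(-2))/d(285, 273) = (-304*(1 + (-2)²))/((285*273²)) = (-304*(1 + 4))/((285*74529)) = -304*5/21240765 = -1520*1/21240765 = -16/223587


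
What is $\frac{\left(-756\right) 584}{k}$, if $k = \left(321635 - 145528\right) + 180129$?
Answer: $- \frac{110376}{89059} \approx -1.2394$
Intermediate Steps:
$k = 356236$ ($k = 176107 + 180129 = 356236$)
$\frac{\left(-756\right) 584}{k} = \frac{\left(-756\right) 584}{356236} = \left(-441504\right) \frac{1}{356236} = - \frac{110376}{89059}$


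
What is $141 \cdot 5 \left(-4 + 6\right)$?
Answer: $1410$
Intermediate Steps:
$141 \cdot 5 \left(-4 + 6\right) = 141 \cdot 5 \cdot 2 = 141 \cdot 10 = 1410$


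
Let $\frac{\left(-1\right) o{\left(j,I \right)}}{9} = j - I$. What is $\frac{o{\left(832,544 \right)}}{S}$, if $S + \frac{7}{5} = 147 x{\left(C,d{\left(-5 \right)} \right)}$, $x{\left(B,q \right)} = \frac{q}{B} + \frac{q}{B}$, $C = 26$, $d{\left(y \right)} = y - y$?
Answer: $\frac{12960}{7} \approx 1851.4$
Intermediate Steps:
$d{\left(y \right)} = 0$
$x{\left(B,q \right)} = \frac{2 q}{B}$
$o{\left(j,I \right)} = - 9 j + 9 I$ ($o{\left(j,I \right)} = - 9 \left(j - I\right) = - 9 j + 9 I$)
$S = - \frac{7}{5}$ ($S = - \frac{7}{5} + 147 \cdot 2 \cdot 0 \cdot \frac{1}{26} = - \frac{7}{5} + 147 \cdot 0 = - \frac{7}{5} + 0 = - \frac{7}{5} \approx -1.4$)
$\frac{o{\left(832,544 \right)}}{S} = \frac{\left(-9\right) 832 + 9 \cdot 544}{- \frac{7}{5}} = \left(-7488 + 4896\right) \left(- \frac{5}{7}\right) = \left(-2592\right) \left(- \frac{5}{7}\right) = \frac{12960}{7}$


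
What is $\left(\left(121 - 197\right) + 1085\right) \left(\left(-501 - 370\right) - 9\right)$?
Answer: $-887920$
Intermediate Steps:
$\left(\left(121 - 197\right) + 1085\right) \left(\left(-501 - 370\right) - 9\right) = \left(\left(121 - 197\right) + 1085\right) \left(-871 - 9\right) = \left(-76 + 1085\right) \left(-880\right) = 1009 \left(-880\right) = -887920$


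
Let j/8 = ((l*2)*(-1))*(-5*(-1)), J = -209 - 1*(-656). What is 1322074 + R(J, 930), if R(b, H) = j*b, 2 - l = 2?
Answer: 1322074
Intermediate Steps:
J = 447 (J = -209 + 656 = 447)
l = 0 (l = 2 - 1*2 = 2 - 2 = 0)
j = 0 (j = 8*(((0*2)*(-1))*(-5*(-1))) = 8*((0*(-1))*5) = 8*(0*5) = 8*0 = 0)
R(b, H) = 0 (R(b, H) = 0*b = 0)
1322074 + R(J, 930) = 1322074 + 0 = 1322074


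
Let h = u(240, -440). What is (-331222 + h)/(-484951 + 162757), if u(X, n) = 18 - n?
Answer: 165382/161097 ≈ 1.0266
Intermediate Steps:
h = 458 (h = 18 - 1*(-440) = 18 + 440 = 458)
(-331222 + h)/(-484951 + 162757) = (-331222 + 458)/(-484951 + 162757) = -330764/(-322194) = -330764*(-1/322194) = 165382/161097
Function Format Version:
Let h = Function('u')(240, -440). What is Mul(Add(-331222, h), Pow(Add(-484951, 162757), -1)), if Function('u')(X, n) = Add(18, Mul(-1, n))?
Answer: Rational(165382, 161097) ≈ 1.0266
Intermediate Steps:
h = 458 (h = Add(18, Mul(-1, -440)) = Add(18, 440) = 458)
Mul(Add(-331222, h), Pow(Add(-484951, 162757), -1)) = Mul(Add(-331222, 458), Pow(Add(-484951, 162757), -1)) = Mul(-330764, Pow(-322194, -1)) = Mul(-330764, Rational(-1, 322194)) = Rational(165382, 161097)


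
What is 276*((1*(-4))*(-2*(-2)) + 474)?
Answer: 126408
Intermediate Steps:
276*((1*(-4))*(-2*(-2)) + 474) = 276*(-4*4 + 474) = 276*(-16 + 474) = 276*458 = 126408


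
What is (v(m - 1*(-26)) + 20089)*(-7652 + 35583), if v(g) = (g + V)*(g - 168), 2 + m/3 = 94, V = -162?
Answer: 1085091419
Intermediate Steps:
m = 276 (m = -6 + 3*94 = -6 + 282 = 276)
v(g) = (-168 + g)*(-162 + g) (v(g) = (g - 162)*(g - 168) = (-162 + g)*(-168 + g) = (-168 + g)*(-162 + g))
(v(m - 1*(-26)) + 20089)*(-7652 + 35583) = ((27216 + (276 - 1*(-26))**2 - 330*(276 - 1*(-26))) + 20089)*(-7652 + 35583) = ((27216 + (276 + 26)**2 - 330*(276 + 26)) + 20089)*27931 = ((27216 + 302**2 - 330*302) + 20089)*27931 = ((27216 + 91204 - 99660) + 20089)*27931 = (18760 + 20089)*27931 = 38849*27931 = 1085091419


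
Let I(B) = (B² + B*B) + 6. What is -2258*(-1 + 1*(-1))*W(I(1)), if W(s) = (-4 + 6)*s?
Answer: 72256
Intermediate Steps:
I(B) = 6 + 2*B² (I(B) = (B² + B²) + 6 = 2*B² + 6 = 6 + 2*B²)
W(s) = 2*s
-2258*(-1 + 1*(-1))*W(I(1)) = -2258*(-1 + 1*(-1))*2*(6 + 2*1²) = -2258*(-1 - 1)*2*(6 + 2*1) = -(-4516)*2*(6 + 2) = -(-4516)*2*8 = -(-4516)*16 = -2258*(-32) = 72256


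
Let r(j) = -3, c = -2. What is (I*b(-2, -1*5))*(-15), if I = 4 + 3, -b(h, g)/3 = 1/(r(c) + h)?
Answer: -63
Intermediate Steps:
b(h, g) = -3/(-3 + h)
I = 7
(I*b(-2, -1*5))*(-15) = (7*(-3/(-3 - 2)))*(-15) = (7*(-3/(-5)))*(-15) = (7*(-3*(-1/5)))*(-15) = (7*(3/5))*(-15) = (21/5)*(-15) = -63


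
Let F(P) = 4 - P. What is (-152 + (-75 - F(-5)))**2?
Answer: 55696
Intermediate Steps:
(-152 + (-75 - F(-5)))**2 = (-152 + (-75 - (4 - 1*(-5))))**2 = (-152 + (-75 - (4 + 5)))**2 = (-152 + (-75 - 1*9))**2 = (-152 + (-75 - 9))**2 = (-152 - 84)**2 = (-236)**2 = 55696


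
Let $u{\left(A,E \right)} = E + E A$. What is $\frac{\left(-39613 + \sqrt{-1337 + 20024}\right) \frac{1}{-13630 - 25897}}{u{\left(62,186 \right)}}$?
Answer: $\frac{5659}{66168198} - \frac{\sqrt{18687}}{463177386} \approx 8.5229 \cdot 10^{-5}$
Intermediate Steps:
$u{\left(A,E \right)} = E + A E$
$\frac{\left(-39613 + \sqrt{-1337 + 20024}\right) \frac{1}{-13630 - 25897}}{u{\left(62,186 \right)}} = \frac{\left(-39613 + \sqrt{-1337 + 20024}\right) \frac{1}{-13630 - 25897}}{186 \left(1 + 62\right)} = \frac{\left(-39613 + \sqrt{18687}\right) \frac{1}{-39527}}{186 \cdot 63} = \frac{\left(-39613 + \sqrt{18687}\right) \left(- \frac{1}{39527}\right)}{11718} = \left(\frac{39613}{39527} - \frac{\sqrt{18687}}{39527}\right) \frac{1}{11718} = \frac{5659}{66168198} - \frac{\sqrt{18687}}{463177386}$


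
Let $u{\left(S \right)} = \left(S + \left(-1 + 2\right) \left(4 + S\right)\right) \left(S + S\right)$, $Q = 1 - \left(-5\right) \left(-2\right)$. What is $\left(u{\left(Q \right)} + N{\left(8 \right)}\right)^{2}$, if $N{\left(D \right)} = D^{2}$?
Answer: $99856$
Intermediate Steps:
$Q = -9$ ($Q = 1 - 10 = -9$)
$u{\left(S \right)} = 2 S \left(4 + 2 S\right)$ ($u{\left(S \right)} = \left(S + 1 \left(4 + S\right)\right) 2 S = \left(S + \left(4 + S\right)\right) 2 S = \left(4 + 2 S\right) 2 S = 2 S \left(4 + 2 S\right)$)
$\left(u{\left(Q \right)} + N{\left(8 \right)}\right)^{2} = \left(4 \left(-9\right) \left(2 - 9\right) + 8^{2}\right)^{2} = \left(4 \left(-9\right) \left(-7\right) + 64\right)^{2} = \left(252 + 64\right)^{2} = 316^{2} = 99856$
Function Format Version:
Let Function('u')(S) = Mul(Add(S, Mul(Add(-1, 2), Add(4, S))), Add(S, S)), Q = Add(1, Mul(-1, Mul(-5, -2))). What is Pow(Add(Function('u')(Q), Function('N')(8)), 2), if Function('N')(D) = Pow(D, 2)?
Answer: 99856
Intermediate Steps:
Q = -9 (Q = Add(1, Mul(-1, 10)) = Add(1, -10) = -9)
Function('u')(S) = Mul(2, S, Add(4, Mul(2, S))) (Function('u')(S) = Mul(Add(S, Mul(1, Add(4, S))), Mul(2, S)) = Mul(Add(S, Add(4, S)), Mul(2, S)) = Mul(Add(4, Mul(2, S)), Mul(2, S)) = Mul(2, S, Add(4, Mul(2, S))))
Pow(Add(Function('u')(Q), Function('N')(8)), 2) = Pow(Add(Mul(4, -9, Add(2, -9)), Pow(8, 2)), 2) = Pow(Add(Mul(4, -9, -7), 64), 2) = Pow(Add(252, 64), 2) = Pow(316, 2) = 99856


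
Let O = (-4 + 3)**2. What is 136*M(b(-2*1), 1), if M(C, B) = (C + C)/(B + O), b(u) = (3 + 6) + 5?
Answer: 1904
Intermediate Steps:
b(u) = 14 (b(u) = 9 + 5 = 14)
O = 1 (O = (-1)**2 = 1)
M(C, B) = 2*C/(1 + B) (M(C, B) = (C + C)/(B + 1) = (2*C)/(1 + B) = 2*C/(1 + B))
136*M(b(-2*1), 1) = 136*(2*14/(1 + 1)) = 136*(2*14/2) = 136*(2*14*(1/2)) = 136*14 = 1904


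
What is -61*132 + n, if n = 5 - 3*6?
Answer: -8065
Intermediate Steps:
n = -13 (n = 5 - 18 = -13)
-61*132 + n = -61*132 - 13 = -8052 - 13 = -8065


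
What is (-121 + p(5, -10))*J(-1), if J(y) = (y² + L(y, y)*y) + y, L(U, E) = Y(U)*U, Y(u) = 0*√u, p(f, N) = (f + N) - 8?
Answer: 0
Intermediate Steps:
p(f, N) = -8 + N + f (p(f, N) = (N + f) - 8 = -8 + N + f)
Y(u) = 0
L(U, E) = 0 (L(U, E) = 0*U = 0)
J(y) = y + y² (J(y) = (y² + 0*y) + y = (y² + 0) + y = y² + y = y + y²)
(-121 + p(5, -10))*J(-1) = (-121 + (-8 - 10 + 5))*(-(1 - 1)) = (-121 - 13)*(-1*0) = -134*0 = 0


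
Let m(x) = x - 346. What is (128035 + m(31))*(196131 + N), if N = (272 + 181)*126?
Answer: 32339853480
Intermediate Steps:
m(x) = -346 + x
N = 57078 (N = 453*126 = 57078)
(128035 + m(31))*(196131 + N) = (128035 + (-346 + 31))*(196131 + 57078) = (128035 - 315)*253209 = 127720*253209 = 32339853480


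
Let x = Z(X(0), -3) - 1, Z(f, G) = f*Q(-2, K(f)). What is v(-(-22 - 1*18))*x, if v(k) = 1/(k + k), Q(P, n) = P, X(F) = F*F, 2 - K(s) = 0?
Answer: -1/80 ≈ -0.012500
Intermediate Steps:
K(s) = 2 (K(s) = 2 - 1*0 = 2 + 0 = 2)
X(F) = F²
Z(f, G) = -2*f (Z(f, G) = f*(-2) = -2*f)
v(k) = 1/(2*k)
x = -1 (x = -2*0² - 1 = -2*0 - 1 = 0 - 1 = -1)
v(-(-22 - 1*18))*x = (1/(2*((-(-22 - 1*18)))))*(-1) = (1/(2*((-(-22 - 18)))))*(-1) = (1/(2*((-1*(-40)))))*(-1) = ((½)/40)*(-1) = ((½)*(1/40))*(-1) = (1/80)*(-1) = -1/80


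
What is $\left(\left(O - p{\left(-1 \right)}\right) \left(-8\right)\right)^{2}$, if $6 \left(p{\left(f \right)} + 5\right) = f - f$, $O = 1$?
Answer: $2304$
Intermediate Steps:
$p{\left(f \right)} = -5$ ($p{\left(f \right)} = -5 + \frac{f - f}{6} = -5 + \frac{1}{6} \cdot 0 = -5 + 0 = -5$)
$\left(\left(O - p{\left(-1 \right)}\right) \left(-8\right)\right)^{2} = \left(\left(1 - -5\right) \left(-8\right)\right)^{2} = \left(\left(1 + 5\right) \left(-8\right)\right)^{2} = \left(6 \left(-8\right)\right)^{2} = \left(-48\right)^{2} = 2304$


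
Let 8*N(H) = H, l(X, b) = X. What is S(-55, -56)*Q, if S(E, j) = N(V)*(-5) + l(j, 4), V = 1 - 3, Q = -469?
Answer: 102711/4 ≈ 25678.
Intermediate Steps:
V = -2
N(H) = H/8
S(E, j) = 5/4 + j (S(E, j) = ((⅛)*(-2))*(-5) + j = -¼*(-5) + j = 5/4 + j)
S(-55, -56)*Q = (5/4 - 56)*(-469) = -219/4*(-469) = 102711/4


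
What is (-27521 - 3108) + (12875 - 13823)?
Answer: -31577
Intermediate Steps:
(-27521 - 3108) + (12875 - 13823) = -30629 - 948 = -31577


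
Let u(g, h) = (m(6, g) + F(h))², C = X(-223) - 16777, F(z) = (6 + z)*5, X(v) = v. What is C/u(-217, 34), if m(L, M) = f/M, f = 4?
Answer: -100064125/235401602 ≈ -0.42508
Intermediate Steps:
m(L, M) = 4/M
F(z) = 30 + 5*z
C = -17000 (C = -223 - 16777 = -17000)
u(g, h) = (30 + 4/g + 5*h)² (u(g, h) = (4/g + (30 + 5*h))² = (30 + 4/g + 5*h)²)
C/u(-217, 34) = -17000*47089/(4 + 5*(-217)*(6 + 34))² = -17000*47089/(4 + 5*(-217)*40)² = -17000*47089/(4 - 43400)² = -17000/((1/47089)*(-43396)²) = -17000/((1/47089)*1883212816) = -17000/1883212816/47089 = -17000*47089/1883212816 = -100064125/235401602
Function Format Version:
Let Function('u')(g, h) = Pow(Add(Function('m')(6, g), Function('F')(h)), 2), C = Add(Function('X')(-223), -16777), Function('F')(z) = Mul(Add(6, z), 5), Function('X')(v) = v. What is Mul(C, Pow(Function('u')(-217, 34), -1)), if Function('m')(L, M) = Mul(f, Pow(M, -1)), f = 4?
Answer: Rational(-100064125, 235401602) ≈ -0.42508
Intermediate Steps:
Function('m')(L, M) = Mul(4, Pow(M, -1))
Function('F')(z) = Add(30, Mul(5, z))
C = -17000 (C = Add(-223, -16777) = -17000)
Function('u')(g, h) = Pow(Add(30, Mul(4, Pow(g, -1)), Mul(5, h)), 2) (Function('u')(g, h) = Pow(Add(Mul(4, Pow(g, -1)), Add(30, Mul(5, h))), 2) = Pow(Add(30, Mul(4, Pow(g, -1)), Mul(5, h)), 2))
Mul(C, Pow(Function('u')(-217, 34), -1)) = Mul(-17000, Pow(Mul(Pow(-217, -2), Pow(Add(4, Mul(5, -217, Add(6, 34))), 2)), -1)) = Mul(-17000, Pow(Mul(Rational(1, 47089), Pow(Add(4, Mul(5, -217, 40)), 2)), -1)) = Mul(-17000, Pow(Mul(Rational(1, 47089), Pow(Add(4, -43400), 2)), -1)) = Mul(-17000, Pow(Mul(Rational(1, 47089), Pow(-43396, 2)), -1)) = Mul(-17000, Pow(Mul(Rational(1, 47089), 1883212816), -1)) = Mul(-17000, Pow(Rational(1883212816, 47089), -1)) = Mul(-17000, Rational(47089, 1883212816)) = Rational(-100064125, 235401602)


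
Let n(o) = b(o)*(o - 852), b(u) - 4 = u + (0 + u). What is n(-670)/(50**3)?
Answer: 254174/15625 ≈ 16.267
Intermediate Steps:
b(u) = 4 + 2*u (b(u) = 4 + (u + (0 + u)) = 4 + (u + u) = 4 + 2*u)
n(o) = (-852 + o)*(4 + 2*o) (n(o) = (4 + 2*o)*(o - 852) = (4 + 2*o)*(-852 + o) = (-852 + o)*(4 + 2*o))
n(-670)/(50**3) = (2*(-852 - 670)*(2 - 670))/(50**3) = (2*(-1522)*(-668))/125000 = 2033392*(1/125000) = 254174/15625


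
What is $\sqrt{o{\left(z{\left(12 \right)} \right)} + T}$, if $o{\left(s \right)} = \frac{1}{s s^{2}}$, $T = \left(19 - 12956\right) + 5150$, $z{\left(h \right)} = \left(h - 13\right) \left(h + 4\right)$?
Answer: $\frac{i \sqrt{31895553}}{64} \approx 88.244 i$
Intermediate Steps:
$z{\left(h \right)} = \left(-13 + h\right) \left(4 + h\right)$
$T = -7787$ ($T = -12937 + 5150 = -7787$)
$o{\left(s \right)} = \frac{1}{s^{3}}$
$\sqrt{o{\left(z{\left(12 \right)} \right)} + T} = \sqrt{\frac{1}{\left(-52 + 12^{2} - 108\right)^{3}} - 7787} = \sqrt{\frac{1}{\left(-52 + 144 - 108\right)^{3}} - 7787} = \sqrt{\frac{1}{-4096} - 7787} = \sqrt{- \frac{1}{4096} - 7787} = \sqrt{- \frac{31895553}{4096}} = \frac{i \sqrt{31895553}}{64}$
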